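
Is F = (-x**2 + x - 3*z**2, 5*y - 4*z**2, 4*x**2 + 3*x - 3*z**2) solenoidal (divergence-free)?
No, ∇·F = -2*x - 6*z + 6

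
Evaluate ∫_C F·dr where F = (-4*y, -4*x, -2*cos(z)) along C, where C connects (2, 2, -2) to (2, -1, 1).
-2*sin(2) - 2*sin(1) + 24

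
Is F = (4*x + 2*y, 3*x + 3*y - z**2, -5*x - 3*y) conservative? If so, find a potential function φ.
No, ∇×F = (2*z - 3, 5, 1) ≠ 0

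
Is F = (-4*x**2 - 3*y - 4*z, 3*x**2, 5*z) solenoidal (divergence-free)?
No, ∇·F = 5 - 8*x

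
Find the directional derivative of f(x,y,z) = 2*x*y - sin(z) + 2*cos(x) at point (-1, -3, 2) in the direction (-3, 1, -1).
sqrt(11)*(-6*sin(1) + cos(2) + 16)/11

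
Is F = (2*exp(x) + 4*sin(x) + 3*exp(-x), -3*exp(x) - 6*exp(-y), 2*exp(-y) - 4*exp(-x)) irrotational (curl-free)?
No, ∇×F = (-2*exp(-y), -4*exp(-x), -3*exp(x))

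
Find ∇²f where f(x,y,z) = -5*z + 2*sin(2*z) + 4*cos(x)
-8*sin(2*z) - 4*cos(x)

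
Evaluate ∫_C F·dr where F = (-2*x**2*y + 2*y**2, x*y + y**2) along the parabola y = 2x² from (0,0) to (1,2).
76/15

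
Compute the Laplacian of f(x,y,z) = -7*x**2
-14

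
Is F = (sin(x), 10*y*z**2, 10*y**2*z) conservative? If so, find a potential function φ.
Yes, F is conservative. φ = 5*y**2*z**2 - cos(x)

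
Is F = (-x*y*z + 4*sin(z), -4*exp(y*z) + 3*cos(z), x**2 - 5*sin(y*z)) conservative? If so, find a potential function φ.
No, ∇×F = (4*y*exp(y*z) - 5*z*cos(y*z) + 3*sin(z), -x*y - 2*x + 4*cos(z), x*z) ≠ 0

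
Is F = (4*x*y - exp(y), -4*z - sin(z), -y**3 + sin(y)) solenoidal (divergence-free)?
No, ∇·F = 4*y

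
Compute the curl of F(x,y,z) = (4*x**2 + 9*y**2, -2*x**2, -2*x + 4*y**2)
(8*y, 2, -4*x - 18*y)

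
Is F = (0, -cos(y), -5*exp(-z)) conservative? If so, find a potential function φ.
Yes, F is conservative. φ = -sin(y) + 5*exp(-z)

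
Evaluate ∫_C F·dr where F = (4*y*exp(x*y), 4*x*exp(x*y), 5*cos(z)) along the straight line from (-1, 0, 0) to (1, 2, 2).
-4 + 5*sin(2) + 4*exp(2)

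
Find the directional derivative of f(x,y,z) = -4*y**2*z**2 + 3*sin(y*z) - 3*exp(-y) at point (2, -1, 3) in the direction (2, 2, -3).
3*sqrt(17)*(9*cos(3) + 2*E + 72)/17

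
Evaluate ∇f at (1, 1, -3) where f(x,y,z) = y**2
(0, 2, 0)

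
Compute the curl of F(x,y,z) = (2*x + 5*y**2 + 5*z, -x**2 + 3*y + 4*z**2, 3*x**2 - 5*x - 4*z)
(-8*z, 10 - 6*x, -2*x - 10*y)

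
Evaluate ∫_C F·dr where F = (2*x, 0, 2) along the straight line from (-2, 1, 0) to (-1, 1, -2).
-7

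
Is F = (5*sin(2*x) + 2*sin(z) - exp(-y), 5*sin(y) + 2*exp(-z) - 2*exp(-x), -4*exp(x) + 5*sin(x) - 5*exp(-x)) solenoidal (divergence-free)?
No, ∇·F = 10*cos(2*x) + 5*cos(y)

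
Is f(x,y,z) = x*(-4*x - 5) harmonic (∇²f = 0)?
No, ∇²f = -8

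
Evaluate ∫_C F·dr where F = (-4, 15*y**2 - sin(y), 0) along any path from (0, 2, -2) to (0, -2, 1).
-80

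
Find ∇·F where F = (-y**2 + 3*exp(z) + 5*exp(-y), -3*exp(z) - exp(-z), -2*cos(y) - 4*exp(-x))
0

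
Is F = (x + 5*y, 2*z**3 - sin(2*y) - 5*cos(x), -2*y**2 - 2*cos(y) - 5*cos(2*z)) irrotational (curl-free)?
No, ∇×F = (-4*y - 6*z**2 + 2*sin(y), 0, 5*sin(x) - 5)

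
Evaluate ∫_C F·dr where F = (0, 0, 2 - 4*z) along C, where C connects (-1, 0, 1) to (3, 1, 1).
0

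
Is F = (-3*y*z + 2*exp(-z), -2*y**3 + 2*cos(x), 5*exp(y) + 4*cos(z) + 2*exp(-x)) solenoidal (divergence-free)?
No, ∇·F = -6*y**2 - 4*sin(z)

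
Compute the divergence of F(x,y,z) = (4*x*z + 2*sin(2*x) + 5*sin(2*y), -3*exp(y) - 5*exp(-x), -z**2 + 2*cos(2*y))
2*z - 3*exp(y) + 4*cos(2*x)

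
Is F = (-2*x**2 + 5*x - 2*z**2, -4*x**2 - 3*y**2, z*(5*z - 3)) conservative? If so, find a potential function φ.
No, ∇×F = (0, -4*z, -8*x) ≠ 0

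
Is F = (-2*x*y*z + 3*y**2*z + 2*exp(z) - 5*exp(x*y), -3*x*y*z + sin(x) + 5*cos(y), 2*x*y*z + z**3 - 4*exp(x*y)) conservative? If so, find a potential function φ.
No, ∇×F = (x*(3*y + 2*z - 4*exp(x*y)), -2*x*y + 3*y**2 - 2*y*z + 4*y*exp(x*y) + 2*exp(z), 2*x*z + 5*x*exp(x*y) - 9*y*z + cos(x)) ≠ 0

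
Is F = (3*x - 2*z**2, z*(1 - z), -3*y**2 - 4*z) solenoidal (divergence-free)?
No, ∇·F = -1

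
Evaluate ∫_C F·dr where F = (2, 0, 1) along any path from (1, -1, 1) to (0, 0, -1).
-4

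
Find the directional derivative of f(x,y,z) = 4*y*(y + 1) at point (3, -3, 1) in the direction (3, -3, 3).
20*sqrt(3)/3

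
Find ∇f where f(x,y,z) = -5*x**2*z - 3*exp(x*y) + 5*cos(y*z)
(-10*x*z - 3*y*exp(x*y), -3*x*exp(x*y) - 5*z*sin(y*z), -5*x**2 - 5*y*sin(y*z))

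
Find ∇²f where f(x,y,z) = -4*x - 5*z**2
-10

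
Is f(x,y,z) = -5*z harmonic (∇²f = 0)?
Yes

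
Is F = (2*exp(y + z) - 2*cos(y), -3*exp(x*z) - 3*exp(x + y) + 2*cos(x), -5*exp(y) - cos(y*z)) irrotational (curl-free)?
No, ∇×F = (3*x*exp(x*z) + z*sin(y*z) - 5*exp(y), 2*exp(y + z), -3*z*exp(x*z) - 3*exp(x + y) - 2*exp(y + z) - 2*sin(x) - 2*sin(y))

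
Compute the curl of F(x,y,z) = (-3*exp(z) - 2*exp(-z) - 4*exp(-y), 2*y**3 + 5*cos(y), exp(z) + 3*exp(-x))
(0, -3*exp(z) + 2*exp(-z) + 3*exp(-x), -4*exp(-y))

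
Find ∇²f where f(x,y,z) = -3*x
0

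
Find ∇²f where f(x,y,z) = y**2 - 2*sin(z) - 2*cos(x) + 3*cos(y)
2*sin(z) + 2*cos(x) - 3*cos(y) + 2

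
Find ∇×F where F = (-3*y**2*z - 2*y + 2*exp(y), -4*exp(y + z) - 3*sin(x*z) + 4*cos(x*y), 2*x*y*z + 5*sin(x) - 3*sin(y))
(2*x*z + 3*x*cos(x*z) + 4*exp(y + z) - 3*cos(y), -3*y**2 - 2*y*z - 5*cos(x), 6*y*z - 4*y*sin(x*y) - 3*z*cos(x*z) - 2*exp(y) + 2)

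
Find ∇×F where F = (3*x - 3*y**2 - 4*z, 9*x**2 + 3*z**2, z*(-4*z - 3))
(-6*z, -4, 18*x + 6*y)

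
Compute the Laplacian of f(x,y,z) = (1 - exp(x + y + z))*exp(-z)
(1 - 2*exp(x + y + z))*exp(-z)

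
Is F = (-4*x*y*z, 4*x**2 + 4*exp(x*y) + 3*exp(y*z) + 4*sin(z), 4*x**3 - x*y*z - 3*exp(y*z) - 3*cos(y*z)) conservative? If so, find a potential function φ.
No, ∇×F = (-x*z - 3*y*exp(y*z) - 3*z*exp(y*z) + 3*z*sin(y*z) - 4*cos(z), -12*x**2 - 4*x*y + y*z, 4*x*z + 8*x + 4*y*exp(x*y)) ≠ 0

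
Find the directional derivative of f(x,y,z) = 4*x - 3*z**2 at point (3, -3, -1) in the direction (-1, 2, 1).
sqrt(6)/3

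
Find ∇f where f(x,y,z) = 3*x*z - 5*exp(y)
(3*z, -5*exp(y), 3*x)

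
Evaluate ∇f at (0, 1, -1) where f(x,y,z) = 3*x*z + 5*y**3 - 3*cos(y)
(-3, 3*sin(1) + 15, 0)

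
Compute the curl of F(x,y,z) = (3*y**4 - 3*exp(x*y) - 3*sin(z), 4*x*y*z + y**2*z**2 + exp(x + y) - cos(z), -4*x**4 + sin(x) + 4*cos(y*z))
(-4*x*y - 2*y**2*z - 4*z*sin(y*z) - sin(z), 16*x**3 - cos(x) - 3*cos(z), 3*x*exp(x*y) - 12*y**3 + 4*y*z + exp(x + y))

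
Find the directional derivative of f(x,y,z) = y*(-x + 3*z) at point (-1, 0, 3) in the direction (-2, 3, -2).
30*sqrt(17)/17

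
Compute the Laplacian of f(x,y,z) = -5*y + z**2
2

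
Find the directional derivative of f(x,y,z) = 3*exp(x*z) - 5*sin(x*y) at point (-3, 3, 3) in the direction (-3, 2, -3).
75*sqrt(22)*cos(9)/22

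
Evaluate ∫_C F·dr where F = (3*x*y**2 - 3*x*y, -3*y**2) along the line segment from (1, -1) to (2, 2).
-27/4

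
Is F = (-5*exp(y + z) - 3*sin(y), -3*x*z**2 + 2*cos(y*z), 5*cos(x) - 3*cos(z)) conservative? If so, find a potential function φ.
No, ∇×F = (6*x*z + 2*y*sin(y*z), -5*exp(y + z) + 5*sin(x), -3*z**2 + 5*exp(y + z) + 3*cos(y)) ≠ 0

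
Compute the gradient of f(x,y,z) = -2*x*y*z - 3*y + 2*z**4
(-2*y*z, -2*x*z - 3, -2*x*y + 8*z**3)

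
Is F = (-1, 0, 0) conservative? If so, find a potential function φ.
Yes, F is conservative. φ = -x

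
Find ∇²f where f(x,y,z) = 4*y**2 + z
8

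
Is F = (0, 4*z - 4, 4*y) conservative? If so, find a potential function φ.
Yes, F is conservative. φ = 4*y*(z - 1)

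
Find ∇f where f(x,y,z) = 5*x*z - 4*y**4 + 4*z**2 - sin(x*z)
(z*(5 - cos(x*z)), -16*y**3, -x*cos(x*z) + 5*x + 8*z)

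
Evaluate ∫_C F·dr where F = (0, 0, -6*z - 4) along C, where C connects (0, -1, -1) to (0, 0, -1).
0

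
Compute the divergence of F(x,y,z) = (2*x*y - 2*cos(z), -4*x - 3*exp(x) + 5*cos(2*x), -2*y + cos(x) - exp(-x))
2*y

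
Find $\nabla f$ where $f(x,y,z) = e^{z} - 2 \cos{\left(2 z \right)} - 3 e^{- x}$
(3*exp(-x), 0, exp(z) + 4*sin(2*z))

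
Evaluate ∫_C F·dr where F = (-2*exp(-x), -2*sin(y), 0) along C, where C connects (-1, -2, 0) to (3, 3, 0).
2*((-E + cos(3) - cos(2))*exp(3) + 1)*exp(-3)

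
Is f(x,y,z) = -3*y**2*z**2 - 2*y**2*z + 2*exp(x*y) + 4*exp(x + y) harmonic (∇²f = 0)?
No, ∇²f = 2*x**2*exp(x*y) + 2*y**2*exp(x*y) - 6*y**2 - 6*z**2 - 4*z + 8*exp(x + y)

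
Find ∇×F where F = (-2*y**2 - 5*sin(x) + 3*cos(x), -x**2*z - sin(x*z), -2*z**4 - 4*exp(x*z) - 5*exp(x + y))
(x**2 + x*cos(x*z) - 5*exp(x + y), 4*z*exp(x*z) + 5*exp(x + y), -2*x*z + 4*y - z*cos(x*z))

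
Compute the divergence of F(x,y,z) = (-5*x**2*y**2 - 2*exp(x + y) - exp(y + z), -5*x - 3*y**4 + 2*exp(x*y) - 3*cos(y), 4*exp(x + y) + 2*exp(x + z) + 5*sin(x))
-10*x*y**2 + 2*x*exp(x*y) - 12*y**3 - 2*exp(x + y) + 2*exp(x + z) + 3*sin(y)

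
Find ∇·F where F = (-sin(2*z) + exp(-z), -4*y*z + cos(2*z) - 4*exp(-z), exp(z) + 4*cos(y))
-4*z + exp(z)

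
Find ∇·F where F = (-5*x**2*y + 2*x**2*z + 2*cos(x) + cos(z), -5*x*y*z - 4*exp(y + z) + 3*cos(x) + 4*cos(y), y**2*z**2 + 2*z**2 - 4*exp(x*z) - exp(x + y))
-10*x*y - x*z - 4*x*exp(x*z) + 2*y**2*z + 4*z - 4*exp(y + z) - 2*sin(x) - 4*sin(y)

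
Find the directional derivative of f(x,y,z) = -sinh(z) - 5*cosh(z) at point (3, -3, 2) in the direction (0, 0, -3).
cosh(2) + 5*sinh(2)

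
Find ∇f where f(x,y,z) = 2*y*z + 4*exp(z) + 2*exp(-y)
(0, 2*z - 2*exp(-y), 2*y + 4*exp(z))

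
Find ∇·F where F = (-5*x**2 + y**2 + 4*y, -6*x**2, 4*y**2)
-10*x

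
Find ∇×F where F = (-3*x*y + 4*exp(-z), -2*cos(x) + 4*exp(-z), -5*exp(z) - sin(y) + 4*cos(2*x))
(-cos(y) + 4*exp(-z), 8*sin(2*x) - 4*exp(-z), 3*x + 2*sin(x))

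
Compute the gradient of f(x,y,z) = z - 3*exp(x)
(-3*exp(x), 0, 1)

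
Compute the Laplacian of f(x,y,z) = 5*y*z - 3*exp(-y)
-3*exp(-y)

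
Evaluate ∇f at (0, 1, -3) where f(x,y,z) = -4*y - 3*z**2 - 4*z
(0, -4, 14)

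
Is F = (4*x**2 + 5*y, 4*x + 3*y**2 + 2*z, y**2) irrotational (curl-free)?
No, ∇×F = (2*y - 2, 0, -1)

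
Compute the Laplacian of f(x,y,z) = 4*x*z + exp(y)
exp(y)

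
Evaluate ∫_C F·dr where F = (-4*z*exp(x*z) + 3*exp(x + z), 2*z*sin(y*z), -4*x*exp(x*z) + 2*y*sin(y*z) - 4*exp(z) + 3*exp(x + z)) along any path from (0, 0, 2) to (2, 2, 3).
-4*exp(6) - 4*exp(3) - 2*cos(6) + 6 + exp(2) + 3*exp(5)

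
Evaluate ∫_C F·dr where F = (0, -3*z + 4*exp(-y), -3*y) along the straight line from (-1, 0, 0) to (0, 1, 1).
1 - 4*exp(-1)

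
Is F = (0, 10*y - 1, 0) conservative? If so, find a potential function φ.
Yes, F is conservative. φ = y*(5*y - 1)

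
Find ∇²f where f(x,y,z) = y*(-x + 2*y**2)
12*y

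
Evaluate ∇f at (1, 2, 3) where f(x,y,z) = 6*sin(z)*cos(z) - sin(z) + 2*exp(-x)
(-2*exp(-1), 0, -cos(3) + 6*cos(6))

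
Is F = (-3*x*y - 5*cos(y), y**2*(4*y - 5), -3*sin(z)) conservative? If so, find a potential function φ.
No, ∇×F = (0, 0, 3*x - 5*sin(y)) ≠ 0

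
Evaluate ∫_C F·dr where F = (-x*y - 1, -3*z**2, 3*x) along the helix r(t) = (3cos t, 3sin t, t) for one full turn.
-36*pi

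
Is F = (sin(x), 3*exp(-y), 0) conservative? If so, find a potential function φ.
Yes, F is conservative. φ = -cos(x) - 3*exp(-y)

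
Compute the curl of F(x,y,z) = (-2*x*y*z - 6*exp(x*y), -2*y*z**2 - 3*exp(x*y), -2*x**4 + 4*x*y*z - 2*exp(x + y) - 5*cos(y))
(4*x*z + 4*y*z - 2*exp(x + y) + 5*sin(y), 8*x**3 - 2*x*y - 4*y*z + 2*exp(x + y), 2*x*z + 6*x*exp(x*y) - 3*y*exp(x*y))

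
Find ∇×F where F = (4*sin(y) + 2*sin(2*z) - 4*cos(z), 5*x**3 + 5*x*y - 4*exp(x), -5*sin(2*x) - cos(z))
(0, 4*sin(z) + 10*cos(2*x) + 4*cos(2*z), 15*x**2 + 5*y - 4*exp(x) - 4*cos(y))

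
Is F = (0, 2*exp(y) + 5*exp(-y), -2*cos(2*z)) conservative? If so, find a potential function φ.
Yes, F is conservative. φ = 2*exp(y) - sin(2*z) - 5*exp(-y)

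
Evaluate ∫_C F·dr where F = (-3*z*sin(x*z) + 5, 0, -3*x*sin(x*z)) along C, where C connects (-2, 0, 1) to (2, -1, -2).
3*cos(4) - 3*cos(2) + 20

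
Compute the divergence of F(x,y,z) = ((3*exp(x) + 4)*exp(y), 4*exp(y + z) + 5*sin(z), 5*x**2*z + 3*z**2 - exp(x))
5*x**2 + 6*z + 3*exp(x + y) + 4*exp(y + z)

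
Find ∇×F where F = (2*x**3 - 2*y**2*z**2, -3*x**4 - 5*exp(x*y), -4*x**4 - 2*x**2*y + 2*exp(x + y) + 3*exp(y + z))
(-2*x**2 + 2*exp(x + y) + 3*exp(y + z), 16*x**3 + 4*x*y - 4*y**2*z - 2*exp(x + y), -12*x**3 + 4*y*z**2 - 5*y*exp(x*y))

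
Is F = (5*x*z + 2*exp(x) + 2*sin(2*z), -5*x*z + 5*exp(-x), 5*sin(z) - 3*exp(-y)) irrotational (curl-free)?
No, ∇×F = (5*x + 3*exp(-y), 5*x + 4*cos(2*z), -5*z - 5*exp(-x))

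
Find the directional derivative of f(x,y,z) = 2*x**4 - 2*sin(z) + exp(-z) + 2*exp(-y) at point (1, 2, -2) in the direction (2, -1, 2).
2*(1 + (-exp(2) - 2*cos(2) + 8)*exp(2))*exp(-2)/3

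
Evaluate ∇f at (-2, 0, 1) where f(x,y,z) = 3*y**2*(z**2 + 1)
(0, 0, 0)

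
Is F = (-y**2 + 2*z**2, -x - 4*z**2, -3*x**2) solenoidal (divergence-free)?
Yes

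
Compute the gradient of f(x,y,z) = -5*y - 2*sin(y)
(0, -2*cos(y) - 5, 0)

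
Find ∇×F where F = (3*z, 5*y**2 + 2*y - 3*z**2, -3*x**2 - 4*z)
(6*z, 6*x + 3, 0)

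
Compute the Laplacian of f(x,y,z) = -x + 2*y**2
4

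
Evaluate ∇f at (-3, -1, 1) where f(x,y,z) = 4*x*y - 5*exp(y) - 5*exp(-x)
(-4 + 5*exp(3), -12 - 5*exp(-1), 0)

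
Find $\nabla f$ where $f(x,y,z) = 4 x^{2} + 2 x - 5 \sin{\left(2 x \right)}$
(8*x - 10*cos(2*x) + 2, 0, 0)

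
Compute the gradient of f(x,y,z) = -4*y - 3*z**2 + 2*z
(0, -4, 2 - 6*z)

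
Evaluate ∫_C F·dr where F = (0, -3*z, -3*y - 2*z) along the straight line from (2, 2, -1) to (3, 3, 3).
-41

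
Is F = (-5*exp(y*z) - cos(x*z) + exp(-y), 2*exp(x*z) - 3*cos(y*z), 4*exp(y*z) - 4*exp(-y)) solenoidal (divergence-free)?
No, ∇·F = 4*y*exp(y*z) + z*sin(x*z) + 3*z*sin(y*z)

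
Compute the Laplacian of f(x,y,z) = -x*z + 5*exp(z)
5*exp(z)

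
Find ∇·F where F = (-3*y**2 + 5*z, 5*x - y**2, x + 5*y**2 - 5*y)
-2*y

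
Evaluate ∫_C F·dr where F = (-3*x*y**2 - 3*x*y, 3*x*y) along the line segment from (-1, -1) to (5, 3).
-180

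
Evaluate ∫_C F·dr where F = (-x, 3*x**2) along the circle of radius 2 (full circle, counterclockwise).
0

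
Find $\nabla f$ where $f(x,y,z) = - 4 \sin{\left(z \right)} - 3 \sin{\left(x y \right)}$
(-3*y*cos(x*y), -3*x*cos(x*y), -4*cos(z))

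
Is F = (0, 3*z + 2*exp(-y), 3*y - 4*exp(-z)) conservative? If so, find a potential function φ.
Yes, F is conservative. φ = 3*y*z + 4*exp(-z) - 2*exp(-y)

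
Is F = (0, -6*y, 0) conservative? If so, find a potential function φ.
Yes, F is conservative. φ = -3*y**2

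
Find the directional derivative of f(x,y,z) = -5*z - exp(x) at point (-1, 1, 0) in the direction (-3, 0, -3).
sqrt(2)*(1 + 5*E)*exp(-1)/2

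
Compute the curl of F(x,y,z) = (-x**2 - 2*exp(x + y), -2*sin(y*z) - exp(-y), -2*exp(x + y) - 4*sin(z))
(2*y*cos(y*z) - 2*exp(x + y), 2*exp(x + y), 2*exp(x + y))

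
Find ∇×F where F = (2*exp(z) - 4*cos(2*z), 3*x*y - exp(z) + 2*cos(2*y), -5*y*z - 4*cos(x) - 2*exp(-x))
(-5*z + exp(z), 2*exp(z) - 4*sin(x) + 8*sin(2*z) - 2*exp(-x), 3*y)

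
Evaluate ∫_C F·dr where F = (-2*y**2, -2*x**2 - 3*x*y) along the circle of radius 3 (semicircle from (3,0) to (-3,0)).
18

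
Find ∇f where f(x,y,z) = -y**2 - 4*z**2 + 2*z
(0, -2*y, 2 - 8*z)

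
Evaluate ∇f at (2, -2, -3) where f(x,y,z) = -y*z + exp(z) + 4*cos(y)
(0, 3 + 4*sin(2), exp(-3) + 2)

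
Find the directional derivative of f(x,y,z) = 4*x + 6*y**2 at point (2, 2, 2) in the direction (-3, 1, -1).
12*sqrt(11)/11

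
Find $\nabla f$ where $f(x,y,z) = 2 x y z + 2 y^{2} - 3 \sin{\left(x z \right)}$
(z*(2*y - 3*cos(x*z)), 2*x*z + 4*y, x*(2*y - 3*cos(x*z)))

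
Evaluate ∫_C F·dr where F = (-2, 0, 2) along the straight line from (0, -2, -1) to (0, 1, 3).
8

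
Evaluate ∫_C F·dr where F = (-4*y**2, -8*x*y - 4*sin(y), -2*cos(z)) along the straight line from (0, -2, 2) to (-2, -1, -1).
-4*cos(2) + 2*sin(1) + 2*sin(2) + 4*cos(1) + 8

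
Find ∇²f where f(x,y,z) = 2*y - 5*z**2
-10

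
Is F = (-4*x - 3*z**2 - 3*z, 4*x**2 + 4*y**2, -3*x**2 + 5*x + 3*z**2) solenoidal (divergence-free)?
No, ∇·F = 8*y + 6*z - 4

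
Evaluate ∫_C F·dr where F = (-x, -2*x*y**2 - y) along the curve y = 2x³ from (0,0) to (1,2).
-73/10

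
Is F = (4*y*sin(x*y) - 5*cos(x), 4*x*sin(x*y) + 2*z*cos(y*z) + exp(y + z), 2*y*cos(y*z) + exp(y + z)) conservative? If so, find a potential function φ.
Yes, F is conservative. φ = exp(y + z) - 5*sin(x) + 2*sin(y*z) - 4*cos(x*y)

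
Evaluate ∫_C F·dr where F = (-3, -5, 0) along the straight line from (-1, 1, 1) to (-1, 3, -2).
-10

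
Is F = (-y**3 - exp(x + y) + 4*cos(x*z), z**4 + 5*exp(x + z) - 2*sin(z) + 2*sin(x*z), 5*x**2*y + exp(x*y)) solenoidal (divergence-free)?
No, ∇·F = -4*z*sin(x*z) - exp(x + y)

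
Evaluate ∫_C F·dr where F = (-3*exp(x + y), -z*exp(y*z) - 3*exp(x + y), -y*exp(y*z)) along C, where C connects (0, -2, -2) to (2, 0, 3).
-6*sinh(2) - 1 + sinh(4) + cosh(4)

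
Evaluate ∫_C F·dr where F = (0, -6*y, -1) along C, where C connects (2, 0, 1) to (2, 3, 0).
-26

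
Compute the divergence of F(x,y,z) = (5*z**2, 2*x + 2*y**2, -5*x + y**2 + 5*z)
4*y + 5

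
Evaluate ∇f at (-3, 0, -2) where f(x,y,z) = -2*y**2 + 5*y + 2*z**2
(0, 5, -8)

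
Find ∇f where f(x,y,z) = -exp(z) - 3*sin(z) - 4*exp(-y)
(0, 4*exp(-y), -exp(z) - 3*cos(z))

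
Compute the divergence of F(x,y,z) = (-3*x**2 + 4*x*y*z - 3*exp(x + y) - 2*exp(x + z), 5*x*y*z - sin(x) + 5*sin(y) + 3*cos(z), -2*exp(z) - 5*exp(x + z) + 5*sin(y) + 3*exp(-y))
5*x*z - 6*x + 4*y*z - 2*exp(z) - 3*exp(x + y) - 7*exp(x + z) + 5*cos(y)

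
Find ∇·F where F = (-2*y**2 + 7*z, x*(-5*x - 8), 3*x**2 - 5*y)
0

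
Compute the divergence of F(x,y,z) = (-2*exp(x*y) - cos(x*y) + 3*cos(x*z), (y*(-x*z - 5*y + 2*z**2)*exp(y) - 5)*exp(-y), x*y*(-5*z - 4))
-5*x*y - x*z - 2*y*exp(x*y) + y*sin(x*y) - 10*y + 2*z**2 - 3*z*sin(x*z) + 5*exp(-y)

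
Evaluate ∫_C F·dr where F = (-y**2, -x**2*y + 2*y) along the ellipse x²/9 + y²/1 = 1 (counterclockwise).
0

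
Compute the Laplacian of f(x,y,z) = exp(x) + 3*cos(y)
exp(x) - 3*cos(y)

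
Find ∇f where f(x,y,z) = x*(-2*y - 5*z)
(-2*y - 5*z, -2*x, -5*x)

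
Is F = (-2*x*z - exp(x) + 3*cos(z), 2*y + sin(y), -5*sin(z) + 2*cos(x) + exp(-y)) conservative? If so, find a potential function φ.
No, ∇×F = (-exp(-y), -2*x + 2*sin(x) - 3*sin(z), 0) ≠ 0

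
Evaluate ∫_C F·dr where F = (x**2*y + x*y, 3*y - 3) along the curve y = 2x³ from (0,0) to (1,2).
11/15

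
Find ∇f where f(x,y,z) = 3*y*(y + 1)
(0, 6*y + 3, 0)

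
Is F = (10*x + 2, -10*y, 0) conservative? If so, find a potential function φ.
Yes, F is conservative. φ = 5*x**2 + 2*x - 5*y**2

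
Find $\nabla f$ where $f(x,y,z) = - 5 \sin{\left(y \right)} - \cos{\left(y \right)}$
(0, sin(y) - 5*cos(y), 0)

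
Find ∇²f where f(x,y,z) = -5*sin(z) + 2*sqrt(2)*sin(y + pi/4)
5*sin(z) - 2*sqrt(2)*sin(y + pi/4)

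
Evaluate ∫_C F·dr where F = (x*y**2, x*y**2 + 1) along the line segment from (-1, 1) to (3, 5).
452/3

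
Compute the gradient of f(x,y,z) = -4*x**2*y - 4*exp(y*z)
(-8*x*y, -4*x**2 - 4*z*exp(y*z), -4*y*exp(y*z))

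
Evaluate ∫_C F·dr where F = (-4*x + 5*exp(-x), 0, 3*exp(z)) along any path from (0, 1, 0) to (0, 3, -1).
-3 + 3*exp(-1)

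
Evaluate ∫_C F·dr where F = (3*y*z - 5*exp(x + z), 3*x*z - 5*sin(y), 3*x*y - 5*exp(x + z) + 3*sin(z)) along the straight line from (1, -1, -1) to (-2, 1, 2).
-15 - 3*cos(2) + 3*cos(1)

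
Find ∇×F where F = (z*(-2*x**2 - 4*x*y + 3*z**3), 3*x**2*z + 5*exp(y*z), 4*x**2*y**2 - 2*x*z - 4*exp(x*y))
(8*x**2*y - 3*x**2 - 4*x*exp(x*y) - 5*y*exp(y*z), -2*x**2 - 8*x*y**2 - 4*x*y + 4*y*exp(x*y) + 12*z**3 + 2*z, 10*x*z)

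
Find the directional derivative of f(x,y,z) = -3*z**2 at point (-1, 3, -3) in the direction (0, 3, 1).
9*sqrt(10)/5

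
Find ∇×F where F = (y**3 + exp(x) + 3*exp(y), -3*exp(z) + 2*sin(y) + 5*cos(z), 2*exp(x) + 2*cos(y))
(3*exp(z) - 2*sin(y) + 5*sin(z), -2*exp(x), -3*y**2 - 3*exp(y))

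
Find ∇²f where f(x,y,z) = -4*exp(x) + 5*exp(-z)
-4*exp(x) + 5*exp(-z)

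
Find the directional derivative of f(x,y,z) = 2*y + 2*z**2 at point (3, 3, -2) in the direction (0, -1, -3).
11*sqrt(10)/5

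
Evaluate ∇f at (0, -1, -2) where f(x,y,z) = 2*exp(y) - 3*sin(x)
(-3, 2*exp(-1), 0)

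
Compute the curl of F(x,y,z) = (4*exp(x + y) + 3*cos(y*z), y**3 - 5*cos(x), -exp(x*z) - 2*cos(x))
(0, -3*y*sin(y*z) + z*exp(x*z) - 2*sin(x), 3*z*sin(y*z) - 4*exp(x + y) + 5*sin(x))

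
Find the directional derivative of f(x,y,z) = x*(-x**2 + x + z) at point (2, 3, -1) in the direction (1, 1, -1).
-11*sqrt(3)/3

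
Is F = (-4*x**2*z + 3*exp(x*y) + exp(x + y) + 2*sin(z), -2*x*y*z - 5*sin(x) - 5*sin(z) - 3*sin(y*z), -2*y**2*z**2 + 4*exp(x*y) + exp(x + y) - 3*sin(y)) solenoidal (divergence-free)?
No, ∇·F = -10*x*z - 4*y**2*z + 3*y*exp(x*y) - 3*z*cos(y*z) + exp(x + y)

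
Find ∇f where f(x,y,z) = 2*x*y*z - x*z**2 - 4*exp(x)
(2*y*z - z**2 - 4*exp(x), 2*x*z, 2*x*(y - z))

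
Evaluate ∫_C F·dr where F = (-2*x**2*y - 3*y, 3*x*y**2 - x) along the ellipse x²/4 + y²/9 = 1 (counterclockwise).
129*pi/2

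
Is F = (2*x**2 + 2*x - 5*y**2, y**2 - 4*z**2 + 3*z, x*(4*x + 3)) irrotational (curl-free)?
No, ∇×F = (8*z - 3, -8*x - 3, 10*y)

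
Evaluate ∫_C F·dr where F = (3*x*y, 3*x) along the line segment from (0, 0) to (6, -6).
-270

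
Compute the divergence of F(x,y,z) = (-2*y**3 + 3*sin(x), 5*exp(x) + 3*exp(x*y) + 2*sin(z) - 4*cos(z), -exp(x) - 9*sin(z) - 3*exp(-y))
3*x*exp(x*y) + 3*cos(x) - 9*cos(z)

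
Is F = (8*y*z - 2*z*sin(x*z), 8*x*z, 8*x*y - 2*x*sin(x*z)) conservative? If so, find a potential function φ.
Yes, F is conservative. φ = 8*x*y*z + 2*cos(x*z)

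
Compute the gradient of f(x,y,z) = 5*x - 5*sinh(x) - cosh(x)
(-sinh(x) - 5*cosh(x) + 5, 0, 0)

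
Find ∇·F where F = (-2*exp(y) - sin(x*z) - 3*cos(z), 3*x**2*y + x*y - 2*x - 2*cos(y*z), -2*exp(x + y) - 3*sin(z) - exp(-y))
3*x**2 + x + 2*z*sin(y*z) - z*cos(x*z) - 3*cos(z)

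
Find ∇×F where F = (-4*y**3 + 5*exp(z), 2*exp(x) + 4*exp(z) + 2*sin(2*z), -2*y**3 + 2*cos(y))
(-6*y**2 - 4*exp(z) - 2*sin(y) - 4*cos(2*z), 5*exp(z), 12*y**2 + 2*exp(x))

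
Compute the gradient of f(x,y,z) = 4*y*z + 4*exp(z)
(0, 4*z, 4*y + 4*exp(z))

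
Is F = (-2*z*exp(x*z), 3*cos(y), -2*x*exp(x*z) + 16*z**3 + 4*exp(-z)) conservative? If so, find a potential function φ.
Yes, F is conservative. φ = 4*z**4 - 2*exp(x*z) + 3*sin(y) - 4*exp(-z)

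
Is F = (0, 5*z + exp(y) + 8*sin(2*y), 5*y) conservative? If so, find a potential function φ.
Yes, F is conservative. φ = 5*y*z + exp(y) - 4*cos(2*y)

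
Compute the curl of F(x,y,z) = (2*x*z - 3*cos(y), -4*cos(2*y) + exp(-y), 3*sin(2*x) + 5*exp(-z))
(0, 2*x - 6*cos(2*x), -3*sin(y))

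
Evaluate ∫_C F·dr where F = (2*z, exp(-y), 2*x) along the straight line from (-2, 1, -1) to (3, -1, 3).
14 - 2*sinh(1)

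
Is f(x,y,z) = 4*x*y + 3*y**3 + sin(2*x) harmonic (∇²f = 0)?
No, ∇²f = 18*y - 4*sin(2*x)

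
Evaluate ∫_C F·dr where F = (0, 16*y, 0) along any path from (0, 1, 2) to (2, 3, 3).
64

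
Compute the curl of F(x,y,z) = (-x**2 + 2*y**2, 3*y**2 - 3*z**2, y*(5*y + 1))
(10*y + 6*z + 1, 0, -4*y)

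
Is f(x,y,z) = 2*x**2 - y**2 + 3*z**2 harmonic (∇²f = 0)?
No, ∇²f = 8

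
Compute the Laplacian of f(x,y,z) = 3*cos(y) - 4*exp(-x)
-3*cos(y) - 4*exp(-x)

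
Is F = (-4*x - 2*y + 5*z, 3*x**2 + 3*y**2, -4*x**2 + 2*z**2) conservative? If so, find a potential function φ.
No, ∇×F = (0, 8*x + 5, 6*x + 2) ≠ 0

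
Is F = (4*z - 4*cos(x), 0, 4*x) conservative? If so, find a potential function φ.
Yes, F is conservative. φ = 4*x*z - 4*sin(x)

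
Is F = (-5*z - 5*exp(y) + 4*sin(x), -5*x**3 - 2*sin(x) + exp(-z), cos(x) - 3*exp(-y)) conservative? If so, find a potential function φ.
No, ∇×F = (exp(-z) + 3*exp(-y), sin(x) - 5, -15*x**2 + 5*exp(y) - 2*cos(x)) ≠ 0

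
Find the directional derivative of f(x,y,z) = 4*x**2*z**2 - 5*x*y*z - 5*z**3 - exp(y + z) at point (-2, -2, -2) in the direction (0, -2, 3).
sqrt(13)*(-392*exp(4) - 1)*exp(-4)/13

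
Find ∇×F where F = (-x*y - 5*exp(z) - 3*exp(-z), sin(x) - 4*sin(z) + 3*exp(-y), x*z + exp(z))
(4*cos(z), -z - 5*exp(z) + 3*exp(-z), x + cos(x))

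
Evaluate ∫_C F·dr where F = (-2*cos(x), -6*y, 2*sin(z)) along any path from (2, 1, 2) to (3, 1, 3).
2*sqrt(2)*(sin(pi/4 + 2) - sin(pi/4 + 3))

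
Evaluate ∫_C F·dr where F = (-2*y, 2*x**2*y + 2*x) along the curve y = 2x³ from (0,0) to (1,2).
5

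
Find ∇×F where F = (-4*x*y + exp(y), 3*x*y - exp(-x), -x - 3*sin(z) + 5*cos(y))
(-5*sin(y), 1, 4*x + 3*y - exp(y) + exp(-x))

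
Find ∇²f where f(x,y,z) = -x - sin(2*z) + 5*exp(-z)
4*sin(2*z) + 5*exp(-z)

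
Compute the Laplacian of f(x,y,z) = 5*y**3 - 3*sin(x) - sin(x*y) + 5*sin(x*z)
x**2*sin(x*y) - 5*x**2*sin(x*z) + y**2*sin(x*y) + 30*y - 5*z**2*sin(x*z) + 3*sin(x)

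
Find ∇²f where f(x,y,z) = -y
0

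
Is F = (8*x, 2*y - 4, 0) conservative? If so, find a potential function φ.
Yes, F is conservative. φ = 4*x**2 + y**2 - 4*y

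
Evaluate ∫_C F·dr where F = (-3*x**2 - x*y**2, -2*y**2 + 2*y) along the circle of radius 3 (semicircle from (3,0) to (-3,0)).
54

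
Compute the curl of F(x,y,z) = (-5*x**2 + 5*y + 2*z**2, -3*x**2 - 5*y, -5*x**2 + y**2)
(2*y, 10*x + 4*z, -6*x - 5)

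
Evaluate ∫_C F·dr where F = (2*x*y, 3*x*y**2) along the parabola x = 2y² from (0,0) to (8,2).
704/5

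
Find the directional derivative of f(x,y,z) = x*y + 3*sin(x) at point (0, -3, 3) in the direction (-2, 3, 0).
0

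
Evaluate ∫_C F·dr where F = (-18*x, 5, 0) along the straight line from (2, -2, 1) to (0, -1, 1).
41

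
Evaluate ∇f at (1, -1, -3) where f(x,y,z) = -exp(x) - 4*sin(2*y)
(-E, -8*cos(2), 0)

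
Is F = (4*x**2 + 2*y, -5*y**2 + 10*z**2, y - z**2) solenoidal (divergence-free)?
No, ∇·F = 8*x - 10*y - 2*z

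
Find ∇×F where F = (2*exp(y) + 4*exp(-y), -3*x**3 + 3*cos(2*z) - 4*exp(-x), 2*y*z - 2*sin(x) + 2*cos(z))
(2*z + 6*sin(2*z), 2*cos(x), -9*x**2 - 2*exp(y) + 4*exp(-y) + 4*exp(-x))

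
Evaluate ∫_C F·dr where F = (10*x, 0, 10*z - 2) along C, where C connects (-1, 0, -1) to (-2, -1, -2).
32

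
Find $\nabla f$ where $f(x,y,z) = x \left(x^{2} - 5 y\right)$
(3*x**2 - 5*y, -5*x, 0)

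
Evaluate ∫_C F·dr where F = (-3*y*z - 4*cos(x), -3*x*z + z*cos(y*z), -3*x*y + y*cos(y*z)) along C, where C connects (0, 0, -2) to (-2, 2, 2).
sin(4) + 4*sin(2) + 24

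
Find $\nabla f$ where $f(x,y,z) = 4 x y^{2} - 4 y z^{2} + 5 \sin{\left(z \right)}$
(4*y**2, 8*x*y - 4*z**2, -8*y*z + 5*cos(z))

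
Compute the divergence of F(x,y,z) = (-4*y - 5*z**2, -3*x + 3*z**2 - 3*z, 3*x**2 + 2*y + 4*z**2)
8*z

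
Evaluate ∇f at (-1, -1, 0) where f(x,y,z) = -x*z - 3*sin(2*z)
(0, 0, -5)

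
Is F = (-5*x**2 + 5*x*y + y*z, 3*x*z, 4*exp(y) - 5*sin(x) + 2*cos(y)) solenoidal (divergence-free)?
No, ∇·F = -10*x + 5*y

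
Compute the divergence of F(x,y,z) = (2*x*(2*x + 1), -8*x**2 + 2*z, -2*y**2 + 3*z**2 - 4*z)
8*x + 6*z - 2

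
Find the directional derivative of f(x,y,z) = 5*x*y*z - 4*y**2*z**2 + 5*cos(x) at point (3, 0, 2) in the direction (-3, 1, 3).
15*sqrt(19)*(sin(3) + 2)/19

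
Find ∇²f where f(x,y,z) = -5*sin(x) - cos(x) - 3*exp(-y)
5*sin(x) + cos(x) - 3*exp(-y)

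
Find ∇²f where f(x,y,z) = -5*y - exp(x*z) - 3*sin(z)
-x**2*exp(x*z) - z**2*exp(x*z) + 3*sin(z)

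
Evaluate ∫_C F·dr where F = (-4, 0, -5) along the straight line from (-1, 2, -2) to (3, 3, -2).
-16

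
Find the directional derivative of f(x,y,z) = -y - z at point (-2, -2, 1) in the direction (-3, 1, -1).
0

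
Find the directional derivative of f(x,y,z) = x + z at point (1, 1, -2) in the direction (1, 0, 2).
3*sqrt(5)/5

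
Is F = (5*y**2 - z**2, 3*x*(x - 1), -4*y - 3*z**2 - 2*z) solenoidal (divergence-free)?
No, ∇·F = -6*z - 2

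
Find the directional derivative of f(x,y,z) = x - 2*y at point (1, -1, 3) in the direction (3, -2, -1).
sqrt(14)/2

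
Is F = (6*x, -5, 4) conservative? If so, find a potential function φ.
Yes, F is conservative. φ = 3*x**2 - 5*y + 4*z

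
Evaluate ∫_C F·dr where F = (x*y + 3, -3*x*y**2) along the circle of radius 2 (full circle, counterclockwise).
-12*pi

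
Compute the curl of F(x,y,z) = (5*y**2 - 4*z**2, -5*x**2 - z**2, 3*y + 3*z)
(2*z + 3, -8*z, -10*x - 10*y)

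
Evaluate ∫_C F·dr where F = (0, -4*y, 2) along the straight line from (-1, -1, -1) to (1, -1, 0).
2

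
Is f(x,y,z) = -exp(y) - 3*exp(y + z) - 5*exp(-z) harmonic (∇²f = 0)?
No, ∇²f = -exp(y) - 6*exp(y + z) - 5*exp(-z)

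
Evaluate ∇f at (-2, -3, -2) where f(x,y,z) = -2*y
(0, -2, 0)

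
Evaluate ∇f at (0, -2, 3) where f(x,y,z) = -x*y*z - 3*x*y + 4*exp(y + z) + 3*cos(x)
(12, 4*E, 4*E)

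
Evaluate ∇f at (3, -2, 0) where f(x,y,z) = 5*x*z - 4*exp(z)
(0, 0, 11)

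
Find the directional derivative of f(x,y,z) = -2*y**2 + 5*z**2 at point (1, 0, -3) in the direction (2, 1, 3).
-45*sqrt(14)/7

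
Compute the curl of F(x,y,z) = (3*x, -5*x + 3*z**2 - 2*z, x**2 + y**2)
(2*y - 6*z + 2, -2*x, -5)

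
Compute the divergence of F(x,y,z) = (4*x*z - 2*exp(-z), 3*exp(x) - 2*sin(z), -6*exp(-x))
4*z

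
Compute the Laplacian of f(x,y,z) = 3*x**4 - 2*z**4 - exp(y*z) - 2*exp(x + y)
36*x**2 - y**2*exp(y*z) - z**2*exp(y*z) - 24*z**2 - 4*exp(x + y)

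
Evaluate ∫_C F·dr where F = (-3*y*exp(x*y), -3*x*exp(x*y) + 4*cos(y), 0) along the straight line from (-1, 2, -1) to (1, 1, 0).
-3*E - 4*sin(2) + 3*exp(-2) + 4*sin(1)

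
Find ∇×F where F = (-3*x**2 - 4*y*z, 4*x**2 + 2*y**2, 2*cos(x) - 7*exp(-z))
(0, -4*y + 2*sin(x), 8*x + 4*z)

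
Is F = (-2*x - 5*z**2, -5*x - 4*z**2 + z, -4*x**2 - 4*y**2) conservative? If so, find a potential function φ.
No, ∇×F = (-8*y + 8*z - 1, 8*x - 10*z, -5) ≠ 0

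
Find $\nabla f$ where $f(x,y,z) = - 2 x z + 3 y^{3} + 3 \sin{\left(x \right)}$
(-2*z + 3*cos(x), 9*y**2, -2*x)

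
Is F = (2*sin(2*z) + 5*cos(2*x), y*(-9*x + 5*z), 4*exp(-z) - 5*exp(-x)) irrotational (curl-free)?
No, ∇×F = (-5*y, 4*cos(2*z) - 5*exp(-x), -9*y)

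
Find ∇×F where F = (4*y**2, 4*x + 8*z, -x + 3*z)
(-8, 1, 4 - 8*y)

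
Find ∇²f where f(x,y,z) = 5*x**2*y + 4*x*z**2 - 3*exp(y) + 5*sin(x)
8*x + 10*y - 3*exp(y) - 5*sin(x)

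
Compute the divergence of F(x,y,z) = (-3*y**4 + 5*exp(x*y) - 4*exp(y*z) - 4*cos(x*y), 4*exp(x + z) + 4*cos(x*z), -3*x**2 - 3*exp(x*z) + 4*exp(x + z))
-3*x*exp(x*z) + 5*y*exp(x*y) + 4*y*sin(x*y) + 4*exp(x + z)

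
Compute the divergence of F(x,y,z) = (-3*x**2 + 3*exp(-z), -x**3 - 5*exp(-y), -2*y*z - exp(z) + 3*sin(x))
-6*x - 2*y - exp(z) + 5*exp(-y)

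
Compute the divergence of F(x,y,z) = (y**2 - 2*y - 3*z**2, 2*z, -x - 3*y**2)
0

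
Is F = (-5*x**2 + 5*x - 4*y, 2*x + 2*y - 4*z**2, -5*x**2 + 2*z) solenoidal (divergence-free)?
No, ∇·F = 9 - 10*x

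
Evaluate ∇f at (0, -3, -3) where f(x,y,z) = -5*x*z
(15, 0, 0)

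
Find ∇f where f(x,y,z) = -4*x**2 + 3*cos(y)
(-8*x, -3*sin(y), 0)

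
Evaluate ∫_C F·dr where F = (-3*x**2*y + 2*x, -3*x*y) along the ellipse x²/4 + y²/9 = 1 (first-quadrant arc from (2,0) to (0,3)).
-22 + 9*pi/2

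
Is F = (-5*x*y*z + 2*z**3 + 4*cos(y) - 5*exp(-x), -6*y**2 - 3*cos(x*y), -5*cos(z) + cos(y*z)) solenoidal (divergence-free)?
No, ∇·F = 3*x*sin(x*y) - 5*y*z - y*sin(y*z) - 12*y + 5*sin(z) + 5*exp(-x)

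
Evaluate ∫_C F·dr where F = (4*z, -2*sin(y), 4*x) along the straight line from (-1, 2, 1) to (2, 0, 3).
30 - 2*cos(2)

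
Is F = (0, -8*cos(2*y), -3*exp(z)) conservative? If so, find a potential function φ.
Yes, F is conservative. φ = -3*exp(z) - 4*sin(2*y)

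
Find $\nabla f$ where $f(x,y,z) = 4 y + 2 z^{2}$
(0, 4, 4*z)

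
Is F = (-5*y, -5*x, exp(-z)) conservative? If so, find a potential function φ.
Yes, F is conservative. φ = -5*x*y - exp(-z)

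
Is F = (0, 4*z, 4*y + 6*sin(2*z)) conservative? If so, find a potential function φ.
Yes, F is conservative. φ = 4*y*z - 3*cos(2*z)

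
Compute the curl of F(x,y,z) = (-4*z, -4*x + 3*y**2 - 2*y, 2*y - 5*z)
(2, -4, -4)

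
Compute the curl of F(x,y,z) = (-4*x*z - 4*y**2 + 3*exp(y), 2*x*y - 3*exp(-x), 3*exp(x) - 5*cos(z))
(0, -4*x - 3*exp(x), 10*y - 3*exp(y) + 3*exp(-x))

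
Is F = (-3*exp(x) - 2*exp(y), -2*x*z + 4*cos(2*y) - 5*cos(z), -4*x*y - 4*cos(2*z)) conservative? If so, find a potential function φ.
No, ∇×F = (-2*x - 5*sin(z), 4*y, -2*z + 2*exp(y)) ≠ 0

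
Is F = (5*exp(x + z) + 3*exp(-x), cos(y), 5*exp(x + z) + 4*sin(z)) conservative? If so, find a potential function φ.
Yes, F is conservative. φ = 5*exp(x + z) + sin(y) - 4*cos(z) - 3*exp(-x)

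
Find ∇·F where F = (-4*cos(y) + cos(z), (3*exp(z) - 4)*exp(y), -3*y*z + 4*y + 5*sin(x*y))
-3*y + (3*exp(z) - 4)*exp(y)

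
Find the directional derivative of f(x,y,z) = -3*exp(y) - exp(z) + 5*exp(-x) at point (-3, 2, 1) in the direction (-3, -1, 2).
sqrt(14)*E*(-2 + 3*E + 15*exp(2))/14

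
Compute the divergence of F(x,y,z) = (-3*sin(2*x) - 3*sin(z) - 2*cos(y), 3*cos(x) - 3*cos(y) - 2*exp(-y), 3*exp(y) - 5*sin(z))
3*sin(y) - 6*cos(2*x) - 5*cos(z) + 2*exp(-y)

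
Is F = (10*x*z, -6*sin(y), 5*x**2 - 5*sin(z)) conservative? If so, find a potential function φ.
Yes, F is conservative. φ = 5*x**2*z + 6*cos(y) + 5*cos(z)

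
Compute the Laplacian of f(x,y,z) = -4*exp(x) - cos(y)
-4*exp(x) + cos(y)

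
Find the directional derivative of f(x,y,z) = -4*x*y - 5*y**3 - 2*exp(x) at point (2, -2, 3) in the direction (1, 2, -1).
sqrt(6)*(-64 - exp(2))/3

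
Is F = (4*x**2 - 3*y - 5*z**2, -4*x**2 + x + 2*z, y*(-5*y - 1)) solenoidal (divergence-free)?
No, ∇·F = 8*x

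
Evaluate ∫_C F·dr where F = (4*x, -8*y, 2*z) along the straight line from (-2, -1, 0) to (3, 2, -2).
2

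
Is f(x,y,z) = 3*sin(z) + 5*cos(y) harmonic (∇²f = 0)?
No, ∇²f = -3*sin(z) - 5*cos(y)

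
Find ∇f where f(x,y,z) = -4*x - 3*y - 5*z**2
(-4, -3, -10*z)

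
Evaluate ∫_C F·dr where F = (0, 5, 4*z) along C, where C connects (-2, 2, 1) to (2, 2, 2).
6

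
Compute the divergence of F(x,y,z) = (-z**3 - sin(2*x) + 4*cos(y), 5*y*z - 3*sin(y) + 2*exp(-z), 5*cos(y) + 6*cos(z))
5*z - 6*sin(z) - 2*cos(2*x) - 3*cos(y)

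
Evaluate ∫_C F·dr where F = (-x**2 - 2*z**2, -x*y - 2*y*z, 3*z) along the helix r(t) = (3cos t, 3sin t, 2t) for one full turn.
18*pi*(1 - 4*pi)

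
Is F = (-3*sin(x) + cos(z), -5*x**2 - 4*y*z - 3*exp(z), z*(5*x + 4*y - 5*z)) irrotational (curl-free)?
No, ∇×F = (4*y + 4*z + 3*exp(z), -5*z - sin(z), -10*x)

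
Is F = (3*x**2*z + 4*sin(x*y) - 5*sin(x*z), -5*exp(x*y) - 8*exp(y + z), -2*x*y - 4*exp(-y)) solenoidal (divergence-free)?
No, ∇·F = 6*x*z - 5*x*exp(x*y) + 4*y*cos(x*y) - 5*z*cos(x*z) - 8*exp(y + z)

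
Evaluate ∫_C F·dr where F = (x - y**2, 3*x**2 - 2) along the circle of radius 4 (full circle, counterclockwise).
0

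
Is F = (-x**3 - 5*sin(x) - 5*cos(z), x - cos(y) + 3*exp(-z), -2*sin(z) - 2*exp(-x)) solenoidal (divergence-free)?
No, ∇·F = -3*x**2 + sin(y) - 5*cos(x) - 2*cos(z)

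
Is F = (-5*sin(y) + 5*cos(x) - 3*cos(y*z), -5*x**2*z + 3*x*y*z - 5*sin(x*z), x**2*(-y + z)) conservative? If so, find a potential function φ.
No, ∇×F = (x*(4*x - 3*y + 5*cos(x*z)), 2*x*(y - z) + 3*y*sin(y*z), -10*x*z + 3*y*z - 3*z*sin(y*z) - 5*z*cos(x*z) + 5*cos(y)) ≠ 0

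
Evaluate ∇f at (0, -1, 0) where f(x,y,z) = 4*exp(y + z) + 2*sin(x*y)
(-2, 4*exp(-1), 4*exp(-1))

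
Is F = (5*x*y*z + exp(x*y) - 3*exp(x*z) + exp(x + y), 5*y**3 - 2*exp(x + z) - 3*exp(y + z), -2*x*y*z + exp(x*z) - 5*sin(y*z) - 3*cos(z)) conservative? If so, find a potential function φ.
No, ∇×F = (-2*x*z - 5*z*cos(y*z) + 2*exp(x + z) + 3*exp(y + z), 5*x*y - 3*x*exp(x*z) + 2*y*z - z*exp(x*z), -5*x*z - x*exp(x*y) - exp(x + y) - 2*exp(x + z)) ≠ 0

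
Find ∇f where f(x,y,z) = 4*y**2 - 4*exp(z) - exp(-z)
(0, 8*y, -4*exp(z) + exp(-z))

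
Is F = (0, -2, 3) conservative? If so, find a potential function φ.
Yes, F is conservative. φ = -2*y + 3*z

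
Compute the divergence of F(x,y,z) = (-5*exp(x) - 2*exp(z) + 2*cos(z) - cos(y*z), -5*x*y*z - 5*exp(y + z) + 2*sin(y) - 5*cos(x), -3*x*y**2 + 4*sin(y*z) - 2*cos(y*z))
-5*x*z + 2*y*sin(y*z) + 4*y*cos(y*z) - 5*exp(x) - 5*exp(y + z) + 2*cos(y)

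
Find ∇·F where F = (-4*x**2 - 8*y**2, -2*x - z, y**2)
-8*x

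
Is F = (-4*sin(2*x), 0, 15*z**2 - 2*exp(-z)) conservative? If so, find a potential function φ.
Yes, F is conservative. φ = 5*z**3 + 2*cos(2*x) + 2*exp(-z)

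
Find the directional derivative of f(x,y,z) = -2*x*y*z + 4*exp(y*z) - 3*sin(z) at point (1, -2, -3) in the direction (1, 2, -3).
3*sqrt(14)*(-4 + 3*cos(3))/14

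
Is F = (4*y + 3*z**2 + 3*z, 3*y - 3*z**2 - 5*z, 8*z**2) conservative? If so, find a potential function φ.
No, ∇×F = (6*z + 5, 6*z + 3, -4) ≠ 0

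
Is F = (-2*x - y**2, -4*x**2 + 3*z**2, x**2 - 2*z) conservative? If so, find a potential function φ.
No, ∇×F = (-6*z, -2*x, -8*x + 2*y) ≠ 0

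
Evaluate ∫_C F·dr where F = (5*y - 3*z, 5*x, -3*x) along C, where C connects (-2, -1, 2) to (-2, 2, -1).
-48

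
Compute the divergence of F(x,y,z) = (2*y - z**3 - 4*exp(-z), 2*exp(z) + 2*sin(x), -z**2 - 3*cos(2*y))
-2*z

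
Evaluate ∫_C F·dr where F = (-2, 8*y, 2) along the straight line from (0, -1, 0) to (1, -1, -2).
-6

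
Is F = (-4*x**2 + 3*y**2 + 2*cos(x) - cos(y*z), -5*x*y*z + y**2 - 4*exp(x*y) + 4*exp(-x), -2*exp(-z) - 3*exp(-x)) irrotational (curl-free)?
No, ∇×F = (5*x*y, y*sin(y*z) - 3*exp(-x), -5*y*z - 4*y*exp(x*y) - 6*y - z*sin(y*z) - 4*exp(-x))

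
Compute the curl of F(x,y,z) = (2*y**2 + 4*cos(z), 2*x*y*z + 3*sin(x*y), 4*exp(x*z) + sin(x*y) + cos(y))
(-2*x*y + x*cos(x*y) - sin(y), -y*cos(x*y) - 4*z*exp(x*z) - 4*sin(z), y*(2*z + 3*cos(x*y) - 4))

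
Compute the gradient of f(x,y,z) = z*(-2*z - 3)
(0, 0, -4*z - 3)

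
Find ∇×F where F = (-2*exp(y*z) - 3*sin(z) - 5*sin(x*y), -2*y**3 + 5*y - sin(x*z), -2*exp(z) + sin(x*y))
(x*(cos(x*y) + cos(x*z)), -2*y*exp(y*z) - y*cos(x*y) - 3*cos(z), 5*x*cos(x*y) + 2*z*exp(y*z) - z*cos(x*z))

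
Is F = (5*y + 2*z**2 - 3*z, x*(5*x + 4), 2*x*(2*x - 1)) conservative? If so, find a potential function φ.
No, ∇×F = (0, -8*x + 4*z - 1, 10*x - 1) ≠ 0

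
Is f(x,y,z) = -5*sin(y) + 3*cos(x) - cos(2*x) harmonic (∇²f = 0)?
No, ∇²f = 5*sin(y) - 3*cos(x) + 4*cos(2*x)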